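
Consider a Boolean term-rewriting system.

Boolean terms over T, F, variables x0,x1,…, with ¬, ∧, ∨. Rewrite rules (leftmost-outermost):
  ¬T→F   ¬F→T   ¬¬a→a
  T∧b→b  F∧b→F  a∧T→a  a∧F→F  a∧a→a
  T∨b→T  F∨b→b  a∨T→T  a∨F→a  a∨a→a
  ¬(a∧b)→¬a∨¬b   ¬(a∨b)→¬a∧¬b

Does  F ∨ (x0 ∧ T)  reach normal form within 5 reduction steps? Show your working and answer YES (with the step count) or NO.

  start: F ∨ (x0 ∧ T)
  step 1: x0 ∧ T
  step 2: x0

Answer: YES — reaches normal form x0 in 2 ≤ 5 steps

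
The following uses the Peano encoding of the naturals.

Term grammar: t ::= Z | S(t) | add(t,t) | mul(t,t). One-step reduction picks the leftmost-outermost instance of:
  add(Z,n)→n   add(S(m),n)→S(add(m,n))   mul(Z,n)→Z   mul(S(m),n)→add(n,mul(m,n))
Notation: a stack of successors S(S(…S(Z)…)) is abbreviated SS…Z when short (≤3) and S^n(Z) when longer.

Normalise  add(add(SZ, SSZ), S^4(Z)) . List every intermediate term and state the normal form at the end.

Answer: normal form = S^7(Z)  (in 6 steps)

Derivation:
  start: add(add(SZ, SSZ), S^4(Z))
  [1] add(S(add(Z, SSZ)), S^4(Z))
  [2] S(add(add(Z, SSZ), S^4(Z)))
  [3] S(add(SSZ, S^4(Z)))
  [4] S(S(add(SZ, S^4(Z))))
  [5] S(S(S(add(Z, S^4(Z)))))
  [6] S^7(Z)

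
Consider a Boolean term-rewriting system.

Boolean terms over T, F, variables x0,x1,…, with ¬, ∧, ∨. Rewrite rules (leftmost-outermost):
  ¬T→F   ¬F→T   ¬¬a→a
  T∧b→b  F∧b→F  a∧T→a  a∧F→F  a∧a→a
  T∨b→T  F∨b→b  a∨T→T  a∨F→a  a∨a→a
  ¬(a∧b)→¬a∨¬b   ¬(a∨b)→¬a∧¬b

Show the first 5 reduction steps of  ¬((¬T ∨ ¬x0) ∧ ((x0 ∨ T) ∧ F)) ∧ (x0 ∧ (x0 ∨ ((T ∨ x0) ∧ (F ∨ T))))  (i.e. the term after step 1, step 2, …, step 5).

  start: ¬((¬T ∨ ¬x0) ∧ ((x0 ∨ T) ∧ F)) ∧ (x0 ∧ (x0 ∨ ((T ∨ x0) ∧ (F ∨ T))))
  step 1: (¬(¬T ∨ ¬x0) ∨ ¬((x0 ∨ T) ∧ F)) ∧ (x0 ∧ (x0 ∨ ((T ∨ x0) ∧ (F ∨ T))))
  step 2: ((¬¬T ∧ ¬¬x0) ∨ ¬((x0 ∨ T) ∧ F)) ∧ (x0 ∧ (x0 ∨ ((T ∨ x0) ∧ (F ∨ T))))
  step 3: ((T ∧ ¬¬x0) ∨ ¬((x0 ∨ T) ∧ F)) ∧ (x0 ∧ (x0 ∨ ((T ∨ x0) ∧ (F ∨ T))))
  step 4: (¬¬x0 ∨ ¬((x0 ∨ T) ∧ F)) ∧ (x0 ∧ (x0 ∨ ((T ∨ x0) ∧ (F ∨ T))))
  step 5: (x0 ∨ ¬((x0 ∨ T) ∧ F)) ∧ (x0 ∧ (x0 ∨ ((T ∨ x0) ∧ (F ∨ T))))

Answer: after 5 steps: (x0 ∨ ¬((x0 ∨ T) ∧ F)) ∧ (x0 ∧ (x0 ∨ ((T ∨ x0) ∧ (F ∨ T))))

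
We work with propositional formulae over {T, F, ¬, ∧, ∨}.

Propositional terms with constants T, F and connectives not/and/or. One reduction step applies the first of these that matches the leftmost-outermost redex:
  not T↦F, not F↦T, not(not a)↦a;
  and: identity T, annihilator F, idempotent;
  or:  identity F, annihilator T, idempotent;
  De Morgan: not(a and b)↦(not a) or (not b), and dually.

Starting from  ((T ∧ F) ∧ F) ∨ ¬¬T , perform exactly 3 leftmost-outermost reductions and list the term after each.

  start: ((T ∧ F) ∧ F) ∨ ¬¬T
  →1  F ∨ ¬¬T
  →2  ¬¬T
  →3  T

Answer: after 3 steps: T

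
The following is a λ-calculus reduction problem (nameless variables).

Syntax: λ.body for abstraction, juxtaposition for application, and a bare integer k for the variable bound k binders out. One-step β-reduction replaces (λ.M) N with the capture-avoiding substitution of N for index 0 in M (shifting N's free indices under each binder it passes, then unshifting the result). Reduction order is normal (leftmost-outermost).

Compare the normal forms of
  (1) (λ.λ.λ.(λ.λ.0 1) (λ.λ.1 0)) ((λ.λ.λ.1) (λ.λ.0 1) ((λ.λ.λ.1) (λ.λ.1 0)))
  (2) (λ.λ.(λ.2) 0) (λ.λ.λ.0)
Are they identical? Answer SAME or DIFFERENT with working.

Term A:
  start: (λ.λ.λ.(λ.λ.0 1) (λ.λ.1 0)) ((λ.λ.λ.1) (λ.λ.0 1) ((λ.λ.λ.1) (λ.λ.1 0)))
  [1] λ.λ.(λ.λ.0 1) (λ.λ.1 0)
  [2] λ.λ.λ.0 (λ.λ.1 0)

Term B:
  start: (λ.λ.(λ.2) 0) (λ.λ.λ.0)
  [1] λ.(λ.λ.λ.λ.0) 0
  [2] λ.λ.λ.λ.0

Answer: DIFFERENT — A ⇓ λ.λ.λ.0 (λ.λ.1 0), B ⇓ λ.λ.λ.λ.0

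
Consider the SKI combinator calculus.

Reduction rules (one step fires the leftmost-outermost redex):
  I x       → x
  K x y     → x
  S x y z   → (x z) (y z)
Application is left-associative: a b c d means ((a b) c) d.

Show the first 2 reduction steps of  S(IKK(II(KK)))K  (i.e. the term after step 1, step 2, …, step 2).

  start: S(IKK(II(KK)))K
  →1  S(KK(II(KK)))K
  →2  SKK

Answer: after 2 steps: SKK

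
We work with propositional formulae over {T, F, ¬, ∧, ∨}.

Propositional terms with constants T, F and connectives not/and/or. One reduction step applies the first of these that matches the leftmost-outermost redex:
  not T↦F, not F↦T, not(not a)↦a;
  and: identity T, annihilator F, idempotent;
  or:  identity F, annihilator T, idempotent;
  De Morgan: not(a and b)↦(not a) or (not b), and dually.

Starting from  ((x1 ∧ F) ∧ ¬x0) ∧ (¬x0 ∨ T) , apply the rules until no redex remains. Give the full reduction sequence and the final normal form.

Answer: normal form = F  (in 3 steps)

Reduction:
  start: ((x1 ∧ F) ∧ ¬x0) ∧ (¬x0 ∨ T)
  →1  (F ∧ ¬x0) ∧ (¬x0 ∨ T)
  →2  F ∧ (¬x0 ∨ T)
  →3  F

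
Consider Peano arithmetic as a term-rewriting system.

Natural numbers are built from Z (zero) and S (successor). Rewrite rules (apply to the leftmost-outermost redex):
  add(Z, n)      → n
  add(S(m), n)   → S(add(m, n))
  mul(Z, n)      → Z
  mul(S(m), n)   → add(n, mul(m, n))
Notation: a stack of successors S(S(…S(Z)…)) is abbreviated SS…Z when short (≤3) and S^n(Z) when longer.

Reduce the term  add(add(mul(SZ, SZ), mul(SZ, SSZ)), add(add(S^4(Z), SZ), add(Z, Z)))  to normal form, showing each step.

  start: add(add(mul(SZ, SZ), mul(SZ, SSZ)), add(add(S^4(Z), SZ), add(Z, Z)))
  step 1: add(add(add(SZ, mul(Z, SZ)), mul(SZ, SSZ)), add(add(S^4(Z), SZ), add(Z, Z)))
  step 2: add(add(S(add(Z, mul(Z, SZ))), mul(SZ, SSZ)), add(add(S^4(Z), SZ), add(Z, Z)))
  step 3: add(S(add(add(Z, mul(Z, SZ)), mul(SZ, SSZ))), add(add(S^4(Z), SZ), add(Z, Z)))
  step 4: S(add(add(add(Z, mul(Z, SZ)), mul(SZ, SSZ)), add(add(S^4(Z), SZ), add(Z, Z))))
  step 5: S(add(add(mul(Z, SZ), mul(SZ, SSZ)), add(add(S^4(Z), SZ), add(Z, Z))))
  step 6: S(add(add(Z, mul(SZ, SSZ)), add(add(S^4(Z), SZ), add(Z, Z))))
  step 7: S(add(mul(SZ, SSZ), add(add(S^4(Z), SZ), add(Z, Z))))
  step 8: S(add(add(SSZ, mul(Z, SSZ)), add(add(S^4(Z), SZ), add(Z, Z))))
  step 9: S(add(S(add(SZ, mul(Z, SSZ))), add(add(S^4(Z), SZ), add(Z, Z))))
  step 10: S(S(add(add(SZ, mul(Z, SSZ)), add(add(S^4(Z), SZ), add(Z, Z)))))
  step 11: S(S(add(S(add(Z, mul(Z, SSZ))), add(add(S^4(Z), SZ), add(Z, Z)))))
  step 12: S(S(S(add(add(Z, mul(Z, SSZ)), add(add(S^4(Z), SZ), add(Z, Z))))))
  step 13: S(S(S(add(mul(Z, SSZ), add(add(S^4(Z), SZ), add(Z, Z))))))
  step 14: S(S(S(add(Z, add(add(S^4(Z), SZ), add(Z, Z))))))
  step 15: S(S(S(add(add(S^4(Z), SZ), add(Z, Z)))))
  step 16: S(S(S(add(S(add(SSSZ, SZ)), add(Z, Z)))))
  step 17: S(S(S(S(add(add(SSSZ, SZ), add(Z, Z))))))
  step 18: S(S(S(S(add(S(add(SSZ, SZ)), add(Z, Z))))))
  step 19: S(S(S(S(S(add(add(SSZ, SZ), add(Z, Z)))))))
  step 20: S(S(S(S(S(add(S(add(SZ, SZ)), add(Z, Z)))))))
  step 21: S(S(S(S(S(S(add(add(SZ, SZ), add(Z, Z))))))))
  step 22: S(S(S(S(S(S(add(S(add(Z, SZ)), add(Z, Z))))))))
  step 23: S(S(S(S(S(S(S(add(add(Z, SZ), add(Z, Z)))))))))
  step 24: S(S(S(S(S(S(S(add(SZ, add(Z, Z)))))))))
  step 25: S(S(S(S(S(S(S(S(add(Z, add(Z, Z))))))))))
  step 26: S(S(S(S(S(S(S(S(add(Z, Z)))))))))
  step 27: S^8(Z)

Answer: normal form = S^8(Z)  (in 27 steps)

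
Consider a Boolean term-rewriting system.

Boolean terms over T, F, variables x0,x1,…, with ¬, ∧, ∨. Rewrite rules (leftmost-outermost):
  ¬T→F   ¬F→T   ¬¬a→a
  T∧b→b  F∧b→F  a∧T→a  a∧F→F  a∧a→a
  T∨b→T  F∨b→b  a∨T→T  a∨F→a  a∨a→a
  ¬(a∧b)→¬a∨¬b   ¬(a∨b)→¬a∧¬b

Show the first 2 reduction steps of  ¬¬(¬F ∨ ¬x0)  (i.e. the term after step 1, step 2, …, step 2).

Answer: after 2 steps: T ∨ ¬x0

Reduction:
  start: ¬¬(¬F ∨ ¬x0)
  →1  ¬F ∨ ¬x0
  →2  T ∨ ¬x0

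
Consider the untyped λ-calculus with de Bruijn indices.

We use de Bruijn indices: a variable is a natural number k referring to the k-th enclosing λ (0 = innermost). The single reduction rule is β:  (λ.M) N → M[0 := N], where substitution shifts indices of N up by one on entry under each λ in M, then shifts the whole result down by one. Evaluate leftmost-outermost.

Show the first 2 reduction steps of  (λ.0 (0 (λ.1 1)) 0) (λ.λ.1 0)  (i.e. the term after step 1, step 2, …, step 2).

  start: (λ.0 (0 (λ.1 1)) 0) (λ.λ.1 0)
  step 1: (λ.λ.1 0) ((λ.λ.1 0) (λ.(λ.λ.1 0) (λ.λ.1 0))) (λ.λ.1 0)
  step 2: (λ.(λ.λ.1 0) (λ.(λ.λ.1 0) (λ.λ.1 0)) 0) (λ.λ.1 0)

Answer: after 2 steps: (λ.(λ.λ.1 0) (λ.(λ.λ.1 0) (λ.λ.1 0)) 0) (λ.λ.1 0)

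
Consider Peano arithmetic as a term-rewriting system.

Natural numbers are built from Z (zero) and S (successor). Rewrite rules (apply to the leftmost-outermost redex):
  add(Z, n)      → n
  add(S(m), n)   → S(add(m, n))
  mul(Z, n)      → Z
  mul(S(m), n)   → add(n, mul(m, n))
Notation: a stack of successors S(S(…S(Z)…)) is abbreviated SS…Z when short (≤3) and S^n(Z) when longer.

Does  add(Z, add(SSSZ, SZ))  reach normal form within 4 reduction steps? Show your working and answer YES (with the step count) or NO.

Answer: NO — after 4 steps the term is S(S(S(add(Z, SZ)))), not yet normal

Reduction:
  start: add(Z, add(SSSZ, SZ))
  →1  add(SSSZ, SZ)
  →2  S(add(SSZ, SZ))
  →3  S(S(add(SZ, SZ)))
  →4  S(S(S(add(Z, SZ))))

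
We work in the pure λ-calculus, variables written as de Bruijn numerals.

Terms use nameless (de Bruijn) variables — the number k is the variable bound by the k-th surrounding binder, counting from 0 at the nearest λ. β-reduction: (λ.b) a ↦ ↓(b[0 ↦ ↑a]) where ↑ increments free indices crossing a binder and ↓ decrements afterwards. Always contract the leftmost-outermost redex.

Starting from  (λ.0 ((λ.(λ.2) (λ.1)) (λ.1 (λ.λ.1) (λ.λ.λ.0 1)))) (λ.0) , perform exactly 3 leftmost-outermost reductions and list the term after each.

Answer: after 3 steps: (λ.λ.0) (λ.λ.(λ.0) (λ.λ.1) (λ.λ.λ.0 1))

Derivation:
  start: (λ.0 ((λ.(λ.2) (λ.1)) (λ.1 (λ.λ.1) (λ.λ.λ.0 1)))) (λ.0)
  →1  (λ.0) ((λ.(λ.λ.0) (λ.1)) (λ.(λ.0) (λ.λ.1) (λ.λ.λ.0 1)))
  →2  (λ.(λ.λ.0) (λ.1)) (λ.(λ.0) (λ.λ.1) (λ.λ.λ.0 1))
  →3  (λ.λ.0) (λ.λ.(λ.0) (λ.λ.1) (λ.λ.λ.0 1))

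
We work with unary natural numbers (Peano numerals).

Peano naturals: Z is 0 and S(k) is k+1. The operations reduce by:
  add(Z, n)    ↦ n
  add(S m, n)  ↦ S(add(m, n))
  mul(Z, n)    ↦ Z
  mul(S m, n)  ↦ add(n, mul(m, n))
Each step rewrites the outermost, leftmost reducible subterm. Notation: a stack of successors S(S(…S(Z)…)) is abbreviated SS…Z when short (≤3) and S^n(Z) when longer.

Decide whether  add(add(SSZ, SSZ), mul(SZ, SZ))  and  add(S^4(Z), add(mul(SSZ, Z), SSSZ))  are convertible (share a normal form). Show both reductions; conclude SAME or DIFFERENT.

Term A:
  start: add(add(SSZ, SSZ), mul(SZ, SZ))
  step 1: add(S(add(SZ, SSZ)), mul(SZ, SZ))
  step 2: S(add(add(SZ, SSZ), mul(SZ, SZ)))
  step 3: S(add(S(add(Z, SSZ)), mul(SZ, SZ)))
  step 4: S(S(add(add(Z, SSZ), mul(SZ, SZ))))
  step 5: S(S(add(SSZ, mul(SZ, SZ))))
  step 6: S(S(S(add(SZ, mul(SZ, SZ)))))
  step 7: S(S(S(S(add(Z, mul(SZ, SZ))))))
  step 8: S(S(S(S(mul(SZ, SZ)))))
  step 9: S(S(S(S(add(SZ, mul(Z, SZ))))))
  step 10: S(S(S(S(S(add(Z, mul(Z, SZ)))))))
  step 11: S(S(S(S(S(mul(Z, SZ))))))
  step 12: S^5(Z)

Term B:
  start: add(S^4(Z), add(mul(SSZ, Z), SSSZ))
  step 1: S(add(SSSZ, add(mul(SSZ, Z), SSSZ)))
  step 2: S(S(add(SSZ, add(mul(SSZ, Z), SSSZ))))
  step 3: S(S(S(add(SZ, add(mul(SSZ, Z), SSSZ)))))
  step 4: S(S(S(S(add(Z, add(mul(SSZ, Z), SSSZ))))))
  step 5: S(S(S(S(add(mul(SSZ, Z), SSSZ)))))
  step 6: S(S(S(S(add(add(Z, mul(SZ, Z)), SSSZ)))))
  step 7: S(S(S(S(add(mul(SZ, Z), SSSZ)))))
  step 8: S(S(S(S(add(add(Z, mul(Z, Z)), SSSZ)))))
  step 9: S(S(S(S(add(mul(Z, Z), SSSZ)))))
  step 10: S(S(S(S(add(Z, SSSZ)))))
  step 11: S^7(Z)

Answer: DIFFERENT — A ⇓ S^5(Z), B ⇓ S^7(Z)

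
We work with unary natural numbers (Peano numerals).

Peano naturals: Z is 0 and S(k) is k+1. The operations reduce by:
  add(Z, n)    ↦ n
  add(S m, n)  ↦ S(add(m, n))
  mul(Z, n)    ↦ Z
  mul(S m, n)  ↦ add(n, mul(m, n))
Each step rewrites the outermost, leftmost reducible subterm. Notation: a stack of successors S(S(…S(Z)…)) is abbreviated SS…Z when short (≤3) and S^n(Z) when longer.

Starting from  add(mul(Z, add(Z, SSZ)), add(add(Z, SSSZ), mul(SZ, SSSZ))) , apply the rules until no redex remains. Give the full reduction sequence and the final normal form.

Answer: normal form = S^6(Z)  (in 13 steps)

Derivation:
  start: add(mul(Z, add(Z, SSZ)), add(add(Z, SSSZ), mul(SZ, SSSZ)))
  [1] add(Z, add(add(Z, SSSZ), mul(SZ, SSSZ)))
  [2] add(add(Z, SSSZ), mul(SZ, SSSZ))
  [3] add(SSSZ, mul(SZ, SSSZ))
  [4] S(add(SSZ, mul(SZ, SSSZ)))
  [5] S(S(add(SZ, mul(SZ, SSSZ))))
  [6] S(S(S(add(Z, mul(SZ, SSSZ)))))
  [7] S(S(S(mul(SZ, SSSZ))))
  [8] S(S(S(add(SSSZ, mul(Z, SSSZ)))))
  [9] S(S(S(S(add(SSZ, mul(Z, SSSZ))))))
  [10] S(S(S(S(S(add(SZ, mul(Z, SSSZ)))))))
  [11] S(S(S(S(S(S(add(Z, mul(Z, SSSZ))))))))
  [12] S(S(S(S(S(S(mul(Z, SSSZ)))))))
  [13] S^6(Z)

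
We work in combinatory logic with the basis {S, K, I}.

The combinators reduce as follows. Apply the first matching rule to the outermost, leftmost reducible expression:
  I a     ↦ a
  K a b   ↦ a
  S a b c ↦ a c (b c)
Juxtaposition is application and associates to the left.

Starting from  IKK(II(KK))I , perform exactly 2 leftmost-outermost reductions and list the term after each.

Answer: after 2 steps: KI

Derivation:
  start: IKK(II(KK))I
  step 1: KK(II(KK))I
  step 2: KI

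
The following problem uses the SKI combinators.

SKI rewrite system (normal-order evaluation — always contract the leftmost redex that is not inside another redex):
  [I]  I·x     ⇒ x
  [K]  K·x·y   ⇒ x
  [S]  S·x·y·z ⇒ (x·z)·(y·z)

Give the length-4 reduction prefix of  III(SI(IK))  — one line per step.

Answer: after 4 steps: SIK

Derivation:
  start: III(SI(IK))
  [1] II(SI(IK))
  [2] I(SI(IK))
  [3] SI(IK)
  [4] SIK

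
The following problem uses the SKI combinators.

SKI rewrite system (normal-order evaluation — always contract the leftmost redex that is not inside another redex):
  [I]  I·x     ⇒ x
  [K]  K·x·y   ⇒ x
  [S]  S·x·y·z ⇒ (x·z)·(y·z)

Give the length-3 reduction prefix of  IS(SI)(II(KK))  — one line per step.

  start: IS(SI)(II(KK))
  [1] S(SI)(II(KK))
  [2] S(SI)(I(KK))
  [3] S(SI)(KK)

Answer: after 3 steps: S(SI)(KK)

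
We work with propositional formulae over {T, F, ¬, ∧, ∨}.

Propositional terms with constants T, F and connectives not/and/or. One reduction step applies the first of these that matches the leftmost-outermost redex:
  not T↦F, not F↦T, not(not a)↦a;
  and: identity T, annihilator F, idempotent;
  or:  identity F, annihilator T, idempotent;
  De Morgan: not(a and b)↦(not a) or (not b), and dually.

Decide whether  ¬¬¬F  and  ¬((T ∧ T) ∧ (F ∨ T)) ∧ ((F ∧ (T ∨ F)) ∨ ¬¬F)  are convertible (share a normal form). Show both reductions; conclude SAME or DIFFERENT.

Answer: DIFFERENT — A ⇓ T, B ⇓ F

Reduction:
Term A:
  start: ¬¬¬F
  step 1: ¬F
  step 2: T

Term B:
  start: ¬((T ∧ T) ∧ (F ∨ T)) ∧ ((F ∧ (T ∨ F)) ∨ ¬¬F)
  step 1: (¬(T ∧ T) ∨ ¬(F ∨ T)) ∧ ((F ∧ (T ∨ F)) ∨ ¬¬F)
  step 2: ((¬T ∨ ¬T) ∨ ¬(F ∨ T)) ∧ ((F ∧ (T ∨ F)) ∨ ¬¬F)
  step 3: (¬T ∨ ¬(F ∨ T)) ∧ ((F ∧ (T ∨ F)) ∨ ¬¬F)
  step 4: (F ∨ ¬(F ∨ T)) ∧ ((F ∧ (T ∨ F)) ∨ ¬¬F)
  step 5: ¬(F ∨ T) ∧ ((F ∧ (T ∨ F)) ∨ ¬¬F)
  step 6: (¬F ∧ ¬T) ∧ ((F ∧ (T ∨ F)) ∨ ¬¬F)
  step 7: (T ∧ ¬T) ∧ ((F ∧ (T ∨ F)) ∨ ¬¬F)
  step 8: ¬T ∧ ((F ∧ (T ∨ F)) ∨ ¬¬F)
  step 9: F ∧ ((F ∧ (T ∨ F)) ∨ ¬¬F)
  step 10: F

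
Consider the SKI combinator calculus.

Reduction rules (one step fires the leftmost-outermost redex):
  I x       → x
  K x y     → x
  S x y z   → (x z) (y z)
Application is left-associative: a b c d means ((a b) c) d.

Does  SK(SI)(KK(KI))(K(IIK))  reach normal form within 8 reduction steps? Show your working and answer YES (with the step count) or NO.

Answer: YES — reaches normal form K(KK) in 5 ≤ 8 steps

Reduction:
  start: SK(SI)(KK(KI))(K(IIK))
  step 1: K(KK(KI))(SI(KK(KI)))(K(IIK))
  step 2: KK(KI)(K(IIK))
  step 3: K(K(IIK))
  step 4: K(K(IK))
  step 5: K(KK)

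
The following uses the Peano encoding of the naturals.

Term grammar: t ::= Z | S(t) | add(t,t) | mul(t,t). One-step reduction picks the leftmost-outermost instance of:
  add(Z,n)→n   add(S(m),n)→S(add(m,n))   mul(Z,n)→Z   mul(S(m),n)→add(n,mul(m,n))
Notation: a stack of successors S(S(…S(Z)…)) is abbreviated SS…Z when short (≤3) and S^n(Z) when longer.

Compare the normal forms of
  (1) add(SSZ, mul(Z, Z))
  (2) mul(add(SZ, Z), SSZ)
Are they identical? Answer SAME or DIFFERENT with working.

Answer: SAME — A ⇓ SSZ, B ⇓ SSZ

Reduction:
Term A:
  start: add(SSZ, mul(Z, Z))
  step 1: S(add(SZ, mul(Z, Z)))
  step 2: S(S(add(Z, mul(Z, Z))))
  step 3: S(S(mul(Z, Z)))
  step 4: SSZ

Term B:
  start: mul(add(SZ, Z), SSZ)
  step 1: mul(S(add(Z, Z)), SSZ)
  step 2: add(SSZ, mul(add(Z, Z), SSZ))
  step 3: S(add(SZ, mul(add(Z, Z), SSZ)))
  step 4: S(S(add(Z, mul(add(Z, Z), SSZ))))
  step 5: S(S(mul(add(Z, Z), SSZ)))
  step 6: S(S(mul(Z, SSZ)))
  step 7: SSZ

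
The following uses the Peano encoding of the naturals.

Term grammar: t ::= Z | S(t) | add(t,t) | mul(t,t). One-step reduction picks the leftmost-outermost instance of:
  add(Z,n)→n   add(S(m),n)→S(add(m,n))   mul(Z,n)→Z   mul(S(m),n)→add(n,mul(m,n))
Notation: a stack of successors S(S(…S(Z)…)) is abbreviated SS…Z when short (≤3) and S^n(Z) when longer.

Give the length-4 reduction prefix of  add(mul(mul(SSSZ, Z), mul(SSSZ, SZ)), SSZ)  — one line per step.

  start: add(mul(mul(SSSZ, Z), mul(SSSZ, SZ)), SSZ)
  [1] add(mul(add(Z, mul(SSZ, Z)), mul(SSSZ, SZ)), SSZ)
  [2] add(mul(mul(SSZ, Z), mul(SSSZ, SZ)), SSZ)
  [3] add(mul(add(Z, mul(SZ, Z)), mul(SSSZ, SZ)), SSZ)
  [4] add(mul(mul(SZ, Z), mul(SSSZ, SZ)), SSZ)

Answer: after 4 steps: add(mul(mul(SZ, Z), mul(SSSZ, SZ)), SSZ)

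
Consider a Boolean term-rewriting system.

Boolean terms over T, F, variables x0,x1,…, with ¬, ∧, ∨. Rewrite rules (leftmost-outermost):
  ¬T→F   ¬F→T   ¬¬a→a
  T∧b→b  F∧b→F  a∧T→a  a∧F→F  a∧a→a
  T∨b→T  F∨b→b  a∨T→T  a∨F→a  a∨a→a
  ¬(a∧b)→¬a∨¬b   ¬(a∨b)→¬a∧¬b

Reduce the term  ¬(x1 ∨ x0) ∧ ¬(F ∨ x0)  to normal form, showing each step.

  start: ¬(x1 ∨ x0) ∧ ¬(F ∨ x0)
  →1  (¬x1 ∧ ¬x0) ∧ ¬(F ∨ x0)
  →2  (¬x1 ∧ ¬x0) ∧ (¬F ∧ ¬x0)
  →3  (¬x1 ∧ ¬x0) ∧ (T ∧ ¬x0)
  →4  (¬x1 ∧ ¬x0) ∧ ¬x0

Answer: normal form = (¬x1 ∧ ¬x0) ∧ ¬x0  (in 4 steps)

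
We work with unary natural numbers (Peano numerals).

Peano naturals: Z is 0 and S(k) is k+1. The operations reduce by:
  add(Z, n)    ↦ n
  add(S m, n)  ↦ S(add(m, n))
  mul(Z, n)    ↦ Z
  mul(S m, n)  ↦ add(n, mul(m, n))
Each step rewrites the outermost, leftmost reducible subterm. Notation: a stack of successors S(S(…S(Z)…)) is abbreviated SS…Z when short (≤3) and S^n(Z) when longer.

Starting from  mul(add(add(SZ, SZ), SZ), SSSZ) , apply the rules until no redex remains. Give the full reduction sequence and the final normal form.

  start: mul(add(add(SZ, SZ), SZ), SSSZ)
  [1] mul(add(S(add(Z, SZ)), SZ), SSSZ)
  [2] mul(S(add(add(Z, SZ), SZ)), SSSZ)
  [3] add(SSSZ, mul(add(add(Z, SZ), SZ), SSSZ))
  [4] S(add(SSZ, mul(add(add(Z, SZ), SZ), SSSZ)))
  [5] S(S(add(SZ, mul(add(add(Z, SZ), SZ), SSSZ))))
  [6] S(S(S(add(Z, mul(add(add(Z, SZ), SZ), SSSZ)))))
  [7] S(S(S(mul(add(add(Z, SZ), SZ), SSSZ))))
  [8] S(S(S(mul(add(SZ, SZ), SSSZ))))
  [9] S(S(S(mul(S(add(Z, SZ)), SSSZ))))
  [10] S(S(S(add(SSSZ, mul(add(Z, SZ), SSSZ)))))
  [11] S(S(S(S(add(SSZ, mul(add(Z, SZ), SSSZ))))))
  [12] S(S(S(S(S(add(SZ, mul(add(Z, SZ), SSSZ)))))))
  [13] S(S(S(S(S(S(add(Z, mul(add(Z, SZ), SSSZ))))))))
  [14] S(S(S(S(S(S(mul(add(Z, SZ), SSSZ)))))))
  [15] S(S(S(S(S(S(mul(SZ, SSSZ)))))))
  [16] S(S(S(S(S(S(add(SSSZ, mul(Z, SSSZ))))))))
  [17] S(S(S(S(S(S(S(add(SSZ, mul(Z, SSSZ)))))))))
  [18] S(S(S(S(S(S(S(S(add(SZ, mul(Z, SSSZ))))))))))
  [19] S(S(S(S(S(S(S(S(S(add(Z, mul(Z, SSSZ)))))))))))
  [20] S(S(S(S(S(S(S(S(S(mul(Z, SSSZ))))))))))
  [21] S^9(Z)

Answer: normal form = S^9(Z)  (in 21 steps)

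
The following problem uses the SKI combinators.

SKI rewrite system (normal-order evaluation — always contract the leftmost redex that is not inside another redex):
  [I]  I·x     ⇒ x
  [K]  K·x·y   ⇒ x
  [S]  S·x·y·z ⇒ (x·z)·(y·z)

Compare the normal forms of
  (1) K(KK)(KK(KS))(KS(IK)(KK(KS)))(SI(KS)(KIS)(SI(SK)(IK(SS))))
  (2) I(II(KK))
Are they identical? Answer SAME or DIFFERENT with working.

Answer: DIFFERENT — A ⇓ K(S(SS)), B ⇓ KK

Working:
Term A:
  start: K(KK)(KK(KS))(KS(IK)(KK(KS)))(SI(KS)(KIS)(SI(SK)(IK(SS))))
  [1] KK(KS(IK)(KK(KS)))(SI(KS)(KIS)(SI(SK)(IK(SS))))
  [2] K(SI(KS)(KIS)(SI(SK)(IK(SS))))
  [3] K(I(KIS)(KS(KIS))(SI(SK)(IK(SS))))
  [4] K(KIS(KS(KIS))(SI(SK)(IK(SS))))
  [5] K(I(KS(KIS))(SI(SK)(IK(SS))))
  [6] K(KS(KIS)(SI(SK)(IK(SS))))
  [7] K(S(SI(SK)(IK(SS))))
  [8] K(S(I(IK(SS))(SK(IK(SS)))))
  [9] K(S(IK(SS)(SK(IK(SS)))))
  [10] K(S(K(SS)(SK(IK(SS)))))
  [11] K(S(SS))

Term B:
  start: I(II(KK))
  [1] II(KK)
  [2] I(KK)
  [3] KK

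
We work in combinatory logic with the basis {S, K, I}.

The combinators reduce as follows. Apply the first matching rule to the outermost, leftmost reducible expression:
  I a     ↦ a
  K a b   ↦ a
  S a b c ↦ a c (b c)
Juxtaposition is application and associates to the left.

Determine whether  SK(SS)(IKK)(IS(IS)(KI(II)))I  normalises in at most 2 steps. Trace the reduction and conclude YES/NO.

  start: SK(SS)(IKK)(IS(IS)(KI(II)))I
  step 1: K(IKK)(SS(IKK))(IS(IS)(KI(II)))I
  step 2: IKK(IS(IS)(KI(II)))I

Answer: NO — after 2 steps the term is IKK(IS(IS)(KI(II)))I, not yet normal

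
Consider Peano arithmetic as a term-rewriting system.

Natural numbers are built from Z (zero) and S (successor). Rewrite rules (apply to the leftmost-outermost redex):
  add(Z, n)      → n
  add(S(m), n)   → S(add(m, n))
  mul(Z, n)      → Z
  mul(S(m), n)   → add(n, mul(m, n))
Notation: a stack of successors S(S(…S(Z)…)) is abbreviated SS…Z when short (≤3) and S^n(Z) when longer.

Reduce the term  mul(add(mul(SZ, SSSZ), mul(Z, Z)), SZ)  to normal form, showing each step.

Answer: normal form = SSSZ  (in 21 steps)

Reduction:
  start: mul(add(mul(SZ, SSSZ), mul(Z, Z)), SZ)
  →1  mul(add(add(SSSZ, mul(Z, SSSZ)), mul(Z, Z)), SZ)
  →2  mul(add(S(add(SSZ, mul(Z, SSSZ))), mul(Z, Z)), SZ)
  →3  mul(S(add(add(SSZ, mul(Z, SSSZ)), mul(Z, Z))), SZ)
  →4  add(SZ, mul(add(add(SSZ, mul(Z, SSSZ)), mul(Z, Z)), SZ))
  →5  S(add(Z, mul(add(add(SSZ, mul(Z, SSSZ)), mul(Z, Z)), SZ)))
  →6  S(mul(add(add(SSZ, mul(Z, SSSZ)), mul(Z, Z)), SZ))
  →7  S(mul(add(S(add(SZ, mul(Z, SSSZ))), mul(Z, Z)), SZ))
  →8  S(mul(S(add(add(SZ, mul(Z, SSSZ)), mul(Z, Z))), SZ))
  →9  S(add(SZ, mul(add(add(SZ, mul(Z, SSSZ)), mul(Z, Z)), SZ)))
  →10  S(S(add(Z, mul(add(add(SZ, mul(Z, SSSZ)), mul(Z, Z)), SZ))))
  →11  S(S(mul(add(add(SZ, mul(Z, SSSZ)), mul(Z, Z)), SZ)))
  →12  S(S(mul(add(S(add(Z, mul(Z, SSSZ))), mul(Z, Z)), SZ)))
  →13  S(S(mul(S(add(add(Z, mul(Z, SSSZ)), mul(Z, Z))), SZ)))
  →14  S(S(add(SZ, mul(add(add(Z, mul(Z, SSSZ)), mul(Z, Z)), SZ))))
  →15  S(S(S(add(Z, mul(add(add(Z, mul(Z, SSSZ)), mul(Z, Z)), SZ)))))
  →16  S(S(S(mul(add(add(Z, mul(Z, SSSZ)), mul(Z, Z)), SZ))))
  →17  S(S(S(mul(add(mul(Z, SSSZ), mul(Z, Z)), SZ))))
  →18  S(S(S(mul(add(Z, mul(Z, Z)), SZ))))
  →19  S(S(S(mul(mul(Z, Z), SZ))))
  →20  S(S(S(mul(Z, SZ))))
  →21  SSSZ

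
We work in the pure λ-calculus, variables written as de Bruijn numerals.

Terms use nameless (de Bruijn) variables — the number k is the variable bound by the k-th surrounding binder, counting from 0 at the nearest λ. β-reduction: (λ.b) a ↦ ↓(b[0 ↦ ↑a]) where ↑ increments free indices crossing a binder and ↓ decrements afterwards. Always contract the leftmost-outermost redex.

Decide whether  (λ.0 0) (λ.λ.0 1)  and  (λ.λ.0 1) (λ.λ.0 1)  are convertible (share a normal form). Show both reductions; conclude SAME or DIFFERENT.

Term A:
  start: (λ.0 0) (λ.λ.0 1)
  step 1: (λ.λ.0 1) (λ.λ.0 1)
  step 2: λ.0 (λ.λ.0 1)

Term B:
  start: (λ.λ.0 1) (λ.λ.0 1)
  step 1: λ.0 (λ.λ.0 1)

Answer: SAME — A ⇓ λ.0 (λ.λ.0 1), B ⇓ λ.0 (λ.λ.0 1)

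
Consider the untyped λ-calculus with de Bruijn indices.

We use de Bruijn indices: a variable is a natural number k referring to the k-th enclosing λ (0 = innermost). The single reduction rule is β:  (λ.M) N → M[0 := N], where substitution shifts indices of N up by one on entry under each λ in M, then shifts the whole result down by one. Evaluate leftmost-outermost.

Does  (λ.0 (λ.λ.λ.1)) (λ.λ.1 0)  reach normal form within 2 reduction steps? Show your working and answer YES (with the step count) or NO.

Answer: NO — after 2 steps the term is λ.(λ.λ.λ.1) 0, not yet normal

Working:
  start: (λ.0 (λ.λ.λ.1)) (λ.λ.1 0)
  [1] (λ.λ.1 0) (λ.λ.λ.1)
  [2] λ.(λ.λ.λ.1) 0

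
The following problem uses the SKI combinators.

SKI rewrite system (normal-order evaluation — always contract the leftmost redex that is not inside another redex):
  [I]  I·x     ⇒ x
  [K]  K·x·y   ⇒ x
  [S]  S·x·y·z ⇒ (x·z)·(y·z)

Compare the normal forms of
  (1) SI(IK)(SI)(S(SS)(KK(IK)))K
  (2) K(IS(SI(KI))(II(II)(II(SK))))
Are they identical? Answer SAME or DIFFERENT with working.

Term A:
  start: SI(IK)(SI)(S(SS)(KK(IK)))K
  step 1: I(SI)(IK(SI))(S(SS)(KK(IK)))K
  step 2: SI(IK(SI))(S(SS)(KK(IK)))K
  step 3: I(S(SS)(KK(IK)))(IK(SI)(S(SS)(KK(IK))))K
  step 4: S(SS)(KK(IK))(IK(SI)(S(SS)(KK(IK))))K
  step 5: SS(IK(SI)(S(SS)(KK(IK))))(KK(IK)(IK(SI)(S(SS)(KK(IK)))))K
  step 6: S(KK(IK)(IK(SI)(S(SS)(KK(IK)))))(IK(SI)(S(SS)(KK(IK)))(KK(IK)(IK(SI)(S(SS)(KK(IK))))))K
  step 7: KK(IK)(IK(SI)(S(SS)(KK(IK))))K(IK(SI)(S(SS)(KK(IK)))(KK(IK)(IK(SI)(S(SS)(KK(IK)))))K)
  step 8: K(IK(SI)(S(SS)(KK(IK))))K(IK(SI)(S(SS)(KK(IK)))(KK(IK)(IK(SI)(S(SS)(KK(IK)))))K)
  step 9: IK(SI)(S(SS)(KK(IK)))(IK(SI)(S(SS)(KK(IK)))(KK(IK)(IK(SI)(S(SS)(KK(IK)))))K)
  step 10: K(SI)(S(SS)(KK(IK)))(IK(SI)(S(SS)(KK(IK)))(KK(IK)(IK(SI)(S(SS)(KK(IK)))))K)
  step 11: SI(IK(SI)(S(SS)(KK(IK)))(KK(IK)(IK(SI)(S(SS)(KK(IK)))))K)
  step 12: SI(K(SI)(S(SS)(KK(IK)))(KK(IK)(IK(SI)(S(SS)(KK(IK)))))K)
  step 13: SI(SI(KK(IK)(IK(SI)(S(SS)(KK(IK)))))K)
  step 14: SI(IK(KK(IK)(IK(SI)(S(SS)(KK(IK))))K))
  step 15: SI(K(KK(IK)(IK(SI)(S(SS)(KK(IK))))K))
  step 16: SI(K(K(IK(SI)(S(SS)(KK(IK))))K))
  step 17: SI(K(IK(SI)(S(SS)(KK(IK)))))
  step 18: SI(K(K(SI)(S(SS)(KK(IK)))))
  step 19: SI(K(SI))

Term B:
  start: K(IS(SI(KI))(II(II)(II(SK))))
  step 1: K(S(SI(KI))(II(II)(II(SK))))
  step 2: K(S(SI(KI))(I(II)(II(SK))))
  step 3: K(S(SI(KI))(II(II(SK))))
  step 4: K(S(SI(KI))(I(II(SK))))
  step 5: K(S(SI(KI))(II(SK)))
  step 6: K(S(SI(KI))(I(SK)))
  step 7: K(S(SI(KI))(SK))

Answer: DIFFERENT — A ⇓ SI(K(SI)), B ⇓ K(S(SI(KI))(SK))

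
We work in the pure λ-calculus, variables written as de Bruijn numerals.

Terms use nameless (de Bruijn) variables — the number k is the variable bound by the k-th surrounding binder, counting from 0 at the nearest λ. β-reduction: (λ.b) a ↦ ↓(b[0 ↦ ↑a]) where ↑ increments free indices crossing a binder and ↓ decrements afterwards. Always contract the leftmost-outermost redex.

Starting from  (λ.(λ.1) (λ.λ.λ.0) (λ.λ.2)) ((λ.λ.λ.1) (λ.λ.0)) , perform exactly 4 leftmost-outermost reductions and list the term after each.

Answer: after 4 steps: λ.λ.λ.(λ.λ.λ.1) (λ.λ.0)

Derivation:
  start: (λ.(λ.1) (λ.λ.λ.0) (λ.λ.2)) ((λ.λ.λ.1) (λ.λ.0))
  [1] (λ.(λ.λ.λ.1) (λ.λ.0)) (λ.λ.λ.0) (λ.λ.(λ.λ.λ.1) (λ.λ.0))
  [2] (λ.λ.λ.1) (λ.λ.0) (λ.λ.(λ.λ.λ.1) (λ.λ.0))
  [3] (λ.λ.1) (λ.λ.(λ.λ.λ.1) (λ.λ.0))
  [4] λ.λ.λ.(λ.λ.λ.1) (λ.λ.0)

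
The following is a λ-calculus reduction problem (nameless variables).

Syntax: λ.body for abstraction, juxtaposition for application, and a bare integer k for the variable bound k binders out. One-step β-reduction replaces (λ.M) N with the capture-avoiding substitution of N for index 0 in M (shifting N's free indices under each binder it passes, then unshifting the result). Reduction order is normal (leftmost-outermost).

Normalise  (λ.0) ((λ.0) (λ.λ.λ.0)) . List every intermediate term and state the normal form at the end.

  start: (λ.0) ((λ.0) (λ.λ.λ.0))
  [1] (λ.0) (λ.λ.λ.0)
  [2] λ.λ.λ.0

Answer: normal form = λ.λ.λ.0  (in 2 steps)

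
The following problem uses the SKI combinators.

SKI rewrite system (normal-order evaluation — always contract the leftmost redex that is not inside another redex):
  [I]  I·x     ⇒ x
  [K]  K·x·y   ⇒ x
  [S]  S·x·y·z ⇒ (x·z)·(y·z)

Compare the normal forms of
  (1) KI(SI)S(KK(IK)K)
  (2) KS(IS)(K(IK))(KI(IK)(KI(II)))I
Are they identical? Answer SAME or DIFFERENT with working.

Answer: DIFFERENT — A ⇓ S(KK), B ⇓ KI

Reduction:
Term A:
  start: KI(SI)S(KK(IK)K)
  →1  IS(KK(IK)K)
  →2  S(KK(IK)K)
  →3  S(KK)

Term B:
  start: KS(IS)(K(IK))(KI(IK)(KI(II)))I
  →1  S(K(IK))(KI(IK)(KI(II)))I
  →2  K(IK)I(KI(IK)(KI(II))I)
  →3  IK(KI(IK)(KI(II))I)
  →4  K(KI(IK)(KI(II))I)
  →5  K(I(KI(II))I)
  →6  K(KI(II)I)
  →7  K(II)
  →8  KI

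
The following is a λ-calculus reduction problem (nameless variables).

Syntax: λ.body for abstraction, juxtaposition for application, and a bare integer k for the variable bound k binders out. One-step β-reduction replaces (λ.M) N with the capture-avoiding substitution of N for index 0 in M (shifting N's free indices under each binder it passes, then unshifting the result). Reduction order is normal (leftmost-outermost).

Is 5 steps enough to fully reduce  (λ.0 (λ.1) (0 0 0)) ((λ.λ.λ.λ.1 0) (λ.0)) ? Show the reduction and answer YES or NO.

Answer: NO — after 5 steps the term is λ.(λ.λ.λ.1 0) ((λ.λ.λ.λ.1 0) (λ.0)) ((λ.λ.λ.λ.1 0) (λ.0)) 0, not yet normal

Working:
  start: (λ.0 (λ.1) (0 0 0)) ((λ.λ.λ.λ.1 0) (λ.0))
  [1] (λ.λ.λ.λ.1 0) (λ.0) (λ.(λ.λ.λ.λ.1 0) (λ.0)) ((λ.λ.λ.λ.1 0) (λ.0) ((λ.λ.λ.λ.1 0) (λ.0)) ((λ.λ.λ.λ.1 0) (λ.0)))
  [2] (λ.λ.λ.1 0) (λ.(λ.λ.λ.λ.1 0) (λ.0)) ((λ.λ.λ.λ.1 0) (λ.0) ((λ.λ.λ.λ.1 0) (λ.0)) ((λ.λ.λ.λ.1 0) (λ.0)))
  [3] (λ.λ.1 0) ((λ.λ.λ.λ.1 0) (λ.0) ((λ.λ.λ.λ.1 0) (λ.0)) ((λ.λ.λ.λ.1 0) (λ.0)))
  [4] λ.(λ.λ.λ.λ.1 0) (λ.0) ((λ.λ.λ.λ.1 0) (λ.0)) ((λ.λ.λ.λ.1 0) (λ.0)) 0
  [5] λ.(λ.λ.λ.1 0) ((λ.λ.λ.λ.1 0) (λ.0)) ((λ.λ.λ.λ.1 0) (λ.0)) 0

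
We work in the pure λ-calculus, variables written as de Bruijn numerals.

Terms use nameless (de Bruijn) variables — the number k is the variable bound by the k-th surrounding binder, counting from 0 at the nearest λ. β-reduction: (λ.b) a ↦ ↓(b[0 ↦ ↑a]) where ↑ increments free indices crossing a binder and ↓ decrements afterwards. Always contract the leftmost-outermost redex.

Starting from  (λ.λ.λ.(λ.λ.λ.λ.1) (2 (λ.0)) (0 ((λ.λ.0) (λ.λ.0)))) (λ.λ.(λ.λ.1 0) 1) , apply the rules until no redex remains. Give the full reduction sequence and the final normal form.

Answer: normal form = λ.λ.λ.λ.1  (in 3 steps)

Derivation:
  start: (λ.λ.λ.(λ.λ.λ.λ.1) (2 (λ.0)) (0 ((λ.λ.0) (λ.λ.0)))) (λ.λ.(λ.λ.1 0) 1)
  [1] λ.λ.(λ.λ.λ.λ.1) ((λ.λ.(λ.λ.1 0) 1) (λ.0)) (0 ((λ.λ.0) (λ.λ.0)))
  [2] λ.λ.(λ.λ.λ.1) (0 ((λ.λ.0) (λ.λ.0)))
  [3] λ.λ.λ.λ.1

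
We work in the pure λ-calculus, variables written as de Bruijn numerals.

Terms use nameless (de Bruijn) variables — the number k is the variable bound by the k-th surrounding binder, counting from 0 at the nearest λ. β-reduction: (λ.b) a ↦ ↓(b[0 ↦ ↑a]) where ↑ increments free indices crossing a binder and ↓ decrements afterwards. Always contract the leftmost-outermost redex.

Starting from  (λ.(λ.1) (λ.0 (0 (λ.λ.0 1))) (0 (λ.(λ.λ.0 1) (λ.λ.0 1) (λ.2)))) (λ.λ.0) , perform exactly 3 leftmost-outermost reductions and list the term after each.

Answer: after 3 steps: λ.0

Working:
  start: (λ.(λ.1) (λ.0 (0 (λ.λ.0 1))) (0 (λ.(λ.λ.0 1) (λ.λ.0 1) (λ.2)))) (λ.λ.0)
  [1] (λ.λ.λ.0) (λ.0 (0 (λ.λ.0 1))) ((λ.λ.0) (λ.(λ.λ.0 1) (λ.λ.0 1) (λ.λ.λ.0)))
  [2] (λ.λ.0) ((λ.λ.0) (λ.(λ.λ.0 1) (λ.λ.0 1) (λ.λ.λ.0)))
  [3] λ.0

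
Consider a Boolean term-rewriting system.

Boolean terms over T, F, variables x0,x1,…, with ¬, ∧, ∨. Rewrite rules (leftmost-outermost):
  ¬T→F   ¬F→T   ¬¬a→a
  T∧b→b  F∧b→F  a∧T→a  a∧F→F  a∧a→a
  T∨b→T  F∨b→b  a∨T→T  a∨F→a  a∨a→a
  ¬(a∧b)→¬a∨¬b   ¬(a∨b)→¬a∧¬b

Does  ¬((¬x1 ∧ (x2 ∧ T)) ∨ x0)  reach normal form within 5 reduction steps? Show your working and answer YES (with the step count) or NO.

Answer: NO — after 5 steps the term is (x1 ∨ (¬x2 ∨ F)) ∧ ¬x0, not yet normal

Derivation:
  start: ¬((¬x1 ∧ (x2 ∧ T)) ∨ x0)
  [1] ¬(¬x1 ∧ (x2 ∧ T)) ∧ ¬x0
  [2] (¬¬x1 ∨ ¬(x2 ∧ T)) ∧ ¬x0
  [3] (x1 ∨ ¬(x2 ∧ T)) ∧ ¬x0
  [4] (x1 ∨ (¬x2 ∨ ¬T)) ∧ ¬x0
  [5] (x1 ∨ (¬x2 ∨ F)) ∧ ¬x0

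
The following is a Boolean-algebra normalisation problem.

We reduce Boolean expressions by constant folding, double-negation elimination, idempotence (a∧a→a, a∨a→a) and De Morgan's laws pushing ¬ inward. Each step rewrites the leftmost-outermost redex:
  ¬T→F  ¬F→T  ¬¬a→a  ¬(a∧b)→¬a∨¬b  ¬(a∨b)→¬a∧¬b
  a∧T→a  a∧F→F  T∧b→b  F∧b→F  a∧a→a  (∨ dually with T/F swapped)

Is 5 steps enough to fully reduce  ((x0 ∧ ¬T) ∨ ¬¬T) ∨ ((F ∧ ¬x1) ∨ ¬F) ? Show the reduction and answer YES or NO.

  start: ((x0 ∧ ¬T) ∨ ¬¬T) ∨ ((F ∧ ¬x1) ∨ ¬F)
  [1] ((x0 ∧ F) ∨ ¬¬T) ∨ ((F ∧ ¬x1) ∨ ¬F)
  [2] (F ∨ ¬¬T) ∨ ((F ∧ ¬x1) ∨ ¬F)
  [3] ¬¬T ∨ ((F ∧ ¬x1) ∨ ¬F)
  [4] T ∨ ((F ∧ ¬x1) ∨ ¬F)
  [5] T

Answer: YES — reaches normal form T in 5 ≤ 5 steps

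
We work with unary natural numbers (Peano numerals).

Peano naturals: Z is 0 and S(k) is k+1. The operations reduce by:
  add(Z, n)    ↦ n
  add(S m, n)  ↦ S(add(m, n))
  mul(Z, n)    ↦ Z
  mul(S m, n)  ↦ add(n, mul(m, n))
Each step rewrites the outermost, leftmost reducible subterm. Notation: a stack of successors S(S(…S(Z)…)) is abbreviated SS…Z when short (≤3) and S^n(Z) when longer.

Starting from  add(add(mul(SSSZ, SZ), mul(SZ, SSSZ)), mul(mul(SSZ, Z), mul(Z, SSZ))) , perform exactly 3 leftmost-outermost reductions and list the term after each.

Answer: after 3 steps: add(S(add(add(Z, mul(SSZ, SZ)), mul(SZ, SSSZ))), mul(mul(SSZ, Z), mul(Z, SSZ)))

Reduction:
  start: add(add(mul(SSSZ, SZ), mul(SZ, SSSZ)), mul(mul(SSZ, Z), mul(Z, SSZ)))
  →1  add(add(add(SZ, mul(SSZ, SZ)), mul(SZ, SSSZ)), mul(mul(SSZ, Z), mul(Z, SSZ)))
  →2  add(add(S(add(Z, mul(SSZ, SZ))), mul(SZ, SSSZ)), mul(mul(SSZ, Z), mul(Z, SSZ)))
  →3  add(S(add(add(Z, mul(SSZ, SZ)), mul(SZ, SSSZ))), mul(mul(SSZ, Z), mul(Z, SSZ)))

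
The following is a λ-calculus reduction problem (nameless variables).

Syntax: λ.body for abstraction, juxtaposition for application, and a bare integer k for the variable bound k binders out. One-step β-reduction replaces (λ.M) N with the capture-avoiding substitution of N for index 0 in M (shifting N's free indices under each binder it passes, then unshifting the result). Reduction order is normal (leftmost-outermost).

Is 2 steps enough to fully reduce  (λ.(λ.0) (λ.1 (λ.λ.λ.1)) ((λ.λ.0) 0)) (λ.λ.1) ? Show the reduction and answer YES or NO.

Answer: NO — after 2 steps the term is (λ.(λ.λ.1) (λ.λ.λ.1)) ((λ.λ.0) (λ.λ.1)), not yet normal

Reduction:
  start: (λ.(λ.0) (λ.1 (λ.λ.λ.1)) ((λ.λ.0) 0)) (λ.λ.1)
  →1  (λ.0) (λ.(λ.λ.1) (λ.λ.λ.1)) ((λ.λ.0) (λ.λ.1))
  →2  (λ.(λ.λ.1) (λ.λ.λ.1)) ((λ.λ.0) (λ.λ.1))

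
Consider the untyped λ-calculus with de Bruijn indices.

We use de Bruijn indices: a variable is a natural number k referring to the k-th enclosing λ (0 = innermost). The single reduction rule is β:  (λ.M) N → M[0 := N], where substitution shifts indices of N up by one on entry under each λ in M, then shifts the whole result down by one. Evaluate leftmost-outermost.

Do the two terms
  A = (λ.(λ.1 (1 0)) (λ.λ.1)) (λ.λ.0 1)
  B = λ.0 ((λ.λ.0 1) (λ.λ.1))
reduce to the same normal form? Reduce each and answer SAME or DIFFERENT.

Answer: SAME — A ⇓ λ.0 (λ.0 (λ.λ.1)), B ⇓ λ.0 (λ.0 (λ.λ.1))

Reduction:
Term A:
  start: (λ.(λ.1 (1 0)) (λ.λ.1)) (λ.λ.0 1)
  →1  (λ.(λ.λ.0 1) ((λ.λ.0 1) 0)) (λ.λ.1)
  →2  (λ.λ.0 1) ((λ.λ.0 1) (λ.λ.1))
  →3  λ.0 ((λ.λ.0 1) (λ.λ.1))
  →4  λ.0 (λ.0 (λ.λ.1))

Term B:
  start: λ.0 ((λ.λ.0 1) (λ.λ.1))
  →1  λ.0 (λ.0 (λ.λ.1))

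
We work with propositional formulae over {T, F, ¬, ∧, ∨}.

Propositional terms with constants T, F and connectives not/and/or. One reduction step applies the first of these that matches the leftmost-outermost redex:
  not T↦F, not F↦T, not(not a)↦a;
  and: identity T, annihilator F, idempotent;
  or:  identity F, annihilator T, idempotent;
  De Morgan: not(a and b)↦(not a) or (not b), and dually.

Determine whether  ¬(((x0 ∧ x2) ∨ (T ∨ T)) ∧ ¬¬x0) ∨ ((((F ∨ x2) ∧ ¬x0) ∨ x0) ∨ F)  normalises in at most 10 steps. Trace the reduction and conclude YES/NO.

Answer: NO — after 10 steps the term is ¬x0 ∨ (((F ∨ x2) ∧ ¬x0) ∨ x0), not yet normal

Reduction:
  start: ¬(((x0 ∧ x2) ∨ (T ∨ T)) ∧ ¬¬x0) ∨ ((((F ∨ x2) ∧ ¬x0) ∨ x0) ∨ F)
  [1] (¬((x0 ∧ x2) ∨ (T ∨ T)) ∨ ¬¬¬x0) ∨ ((((F ∨ x2) ∧ ¬x0) ∨ x0) ∨ F)
  [2] ((¬(x0 ∧ x2) ∧ ¬(T ∨ T)) ∨ ¬¬¬x0) ∨ ((((F ∨ x2) ∧ ¬x0) ∨ x0) ∨ F)
  [3] (((¬x0 ∨ ¬x2) ∧ ¬(T ∨ T)) ∨ ¬¬¬x0) ∨ ((((F ∨ x2) ∧ ¬x0) ∨ x0) ∨ F)
  [4] (((¬x0 ∨ ¬x2) ∧ (¬T ∧ ¬T)) ∨ ¬¬¬x0) ∨ ((((F ∨ x2) ∧ ¬x0) ∨ x0) ∨ F)
  [5] (((¬x0 ∨ ¬x2) ∧ ¬T) ∨ ¬¬¬x0) ∨ ((((F ∨ x2) ∧ ¬x0) ∨ x0) ∨ F)
  [6] (((¬x0 ∨ ¬x2) ∧ F) ∨ ¬¬¬x0) ∨ ((((F ∨ x2) ∧ ¬x0) ∨ x0) ∨ F)
  [7] (F ∨ ¬¬¬x0) ∨ ((((F ∨ x2) ∧ ¬x0) ∨ x0) ∨ F)
  [8] ¬¬¬x0 ∨ ((((F ∨ x2) ∧ ¬x0) ∨ x0) ∨ F)
  [9] ¬x0 ∨ ((((F ∨ x2) ∧ ¬x0) ∨ x0) ∨ F)
  [10] ¬x0 ∨ (((F ∨ x2) ∧ ¬x0) ∨ x0)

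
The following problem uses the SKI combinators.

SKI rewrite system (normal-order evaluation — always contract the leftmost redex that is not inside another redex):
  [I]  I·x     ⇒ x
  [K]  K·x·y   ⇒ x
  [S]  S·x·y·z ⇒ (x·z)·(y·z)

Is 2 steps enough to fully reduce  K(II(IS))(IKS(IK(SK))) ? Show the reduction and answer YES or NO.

Answer: NO — after 2 steps the term is I(IS), not yet normal

Derivation:
  start: K(II(IS))(IKS(IK(SK)))
  step 1: II(IS)
  step 2: I(IS)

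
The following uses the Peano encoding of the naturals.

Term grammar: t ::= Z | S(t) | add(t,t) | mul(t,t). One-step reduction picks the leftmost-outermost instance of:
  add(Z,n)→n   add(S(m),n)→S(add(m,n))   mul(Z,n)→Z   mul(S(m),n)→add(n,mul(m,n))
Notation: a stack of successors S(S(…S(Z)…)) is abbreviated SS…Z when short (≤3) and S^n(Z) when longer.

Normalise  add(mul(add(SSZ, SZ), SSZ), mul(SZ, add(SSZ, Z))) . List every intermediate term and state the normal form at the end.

Answer: normal form = S^8(Z)  (in 31 steps)

Reduction:
  start: add(mul(add(SSZ, SZ), SSZ), mul(SZ, add(SSZ, Z)))
  [1] add(mul(S(add(SZ, SZ)), SSZ), mul(SZ, add(SSZ, Z)))
  [2] add(add(SSZ, mul(add(SZ, SZ), SSZ)), mul(SZ, add(SSZ, Z)))
  [3] add(S(add(SZ, mul(add(SZ, SZ), SSZ))), mul(SZ, add(SSZ, Z)))
  [4] S(add(add(SZ, mul(add(SZ, SZ), SSZ)), mul(SZ, add(SSZ, Z))))
  [5] S(add(S(add(Z, mul(add(SZ, SZ), SSZ))), mul(SZ, add(SSZ, Z))))
  [6] S(S(add(add(Z, mul(add(SZ, SZ), SSZ)), mul(SZ, add(SSZ, Z)))))
  [7] S(S(add(mul(add(SZ, SZ), SSZ), mul(SZ, add(SSZ, Z)))))
  [8] S(S(add(mul(S(add(Z, SZ)), SSZ), mul(SZ, add(SSZ, Z)))))
  [9] S(S(add(add(SSZ, mul(add(Z, SZ), SSZ)), mul(SZ, add(SSZ, Z)))))
  [10] S(S(add(S(add(SZ, mul(add(Z, SZ), SSZ))), mul(SZ, add(SSZ, Z)))))
  [11] S(S(S(add(add(SZ, mul(add(Z, SZ), SSZ)), mul(SZ, add(SSZ, Z))))))
  [12] S(S(S(add(S(add(Z, mul(add(Z, SZ), SSZ))), mul(SZ, add(SSZ, Z))))))
  [13] S(S(S(S(add(add(Z, mul(add(Z, SZ), SSZ)), mul(SZ, add(SSZ, Z)))))))
  [14] S(S(S(S(add(mul(add(Z, SZ), SSZ), mul(SZ, add(SSZ, Z)))))))
  [15] S(S(S(S(add(mul(SZ, SSZ), mul(SZ, add(SSZ, Z)))))))
  [16] S(S(S(S(add(add(SSZ, mul(Z, SSZ)), mul(SZ, add(SSZ, Z)))))))
  [17] S(S(S(S(add(S(add(SZ, mul(Z, SSZ))), mul(SZ, add(SSZ, Z)))))))
  [18] S(S(S(S(S(add(add(SZ, mul(Z, SSZ)), mul(SZ, add(SSZ, Z))))))))
  [19] S(S(S(S(S(add(S(add(Z, mul(Z, SSZ))), mul(SZ, add(SSZ, Z))))))))
  [20] S(S(S(S(S(S(add(add(Z, mul(Z, SSZ)), mul(SZ, add(SSZ, Z)))))))))
  [21] S(S(S(S(S(S(add(mul(Z, SSZ), mul(SZ, add(SSZ, Z)))))))))
  [22] S(S(S(S(S(S(add(Z, mul(SZ, add(SSZ, Z)))))))))
  [23] S(S(S(S(S(S(mul(SZ, add(SSZ, Z))))))))
  [24] S(S(S(S(S(S(add(add(SSZ, Z), mul(Z, add(SSZ, Z)))))))))
  [25] S(S(S(S(S(S(add(S(add(SZ, Z)), mul(Z, add(SSZ, Z)))))))))
  [26] S(S(S(S(S(S(S(add(add(SZ, Z), mul(Z, add(SSZ, Z))))))))))
  [27] S(S(S(S(S(S(S(add(S(add(Z, Z)), mul(Z, add(SSZ, Z))))))))))
  [28] S(S(S(S(S(S(S(S(add(add(Z, Z), mul(Z, add(SSZ, Z)))))))))))
  [29] S(S(S(S(S(S(S(S(add(Z, mul(Z, add(SSZ, Z)))))))))))
  [30] S(S(S(S(S(S(S(S(mul(Z, add(SSZ, Z))))))))))
  [31] S^8(Z)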